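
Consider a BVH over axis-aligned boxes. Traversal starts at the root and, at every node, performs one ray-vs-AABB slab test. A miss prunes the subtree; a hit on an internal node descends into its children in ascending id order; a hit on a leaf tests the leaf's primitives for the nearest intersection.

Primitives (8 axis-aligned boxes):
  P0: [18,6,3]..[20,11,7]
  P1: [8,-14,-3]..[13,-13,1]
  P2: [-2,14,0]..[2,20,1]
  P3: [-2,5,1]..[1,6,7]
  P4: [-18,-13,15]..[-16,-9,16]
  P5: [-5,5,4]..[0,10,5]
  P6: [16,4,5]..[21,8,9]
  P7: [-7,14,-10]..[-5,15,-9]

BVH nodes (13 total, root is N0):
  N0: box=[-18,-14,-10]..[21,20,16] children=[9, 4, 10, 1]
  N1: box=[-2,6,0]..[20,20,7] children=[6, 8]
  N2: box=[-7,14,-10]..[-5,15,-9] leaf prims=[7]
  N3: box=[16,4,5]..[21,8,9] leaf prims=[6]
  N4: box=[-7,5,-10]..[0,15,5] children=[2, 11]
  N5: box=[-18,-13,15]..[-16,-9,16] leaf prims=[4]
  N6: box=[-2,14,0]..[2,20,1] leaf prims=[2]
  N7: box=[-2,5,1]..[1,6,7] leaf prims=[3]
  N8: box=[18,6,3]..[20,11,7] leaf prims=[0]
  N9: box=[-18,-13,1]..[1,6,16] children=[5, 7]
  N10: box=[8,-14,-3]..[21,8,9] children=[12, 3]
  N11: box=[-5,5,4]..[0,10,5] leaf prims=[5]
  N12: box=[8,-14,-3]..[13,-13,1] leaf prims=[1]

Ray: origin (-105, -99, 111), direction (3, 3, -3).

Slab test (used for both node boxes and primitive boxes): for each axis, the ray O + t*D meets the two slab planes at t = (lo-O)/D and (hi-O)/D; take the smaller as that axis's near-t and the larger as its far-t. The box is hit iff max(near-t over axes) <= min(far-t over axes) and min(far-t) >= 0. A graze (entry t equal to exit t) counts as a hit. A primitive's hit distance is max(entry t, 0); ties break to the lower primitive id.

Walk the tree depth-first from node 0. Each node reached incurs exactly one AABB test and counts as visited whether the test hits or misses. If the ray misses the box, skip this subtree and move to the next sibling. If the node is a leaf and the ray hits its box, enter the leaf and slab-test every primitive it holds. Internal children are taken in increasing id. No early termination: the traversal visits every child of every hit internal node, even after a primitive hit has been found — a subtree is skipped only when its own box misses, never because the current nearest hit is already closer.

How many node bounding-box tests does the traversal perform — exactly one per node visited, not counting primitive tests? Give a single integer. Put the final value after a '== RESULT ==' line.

Trace the traversal:
N0 x:[29,42] y:[85/3,119/3] z:[95/3,121/3] -> hit [95/3,119/3], descend [1, 4, 9, 10]
  N1 x:[103/3,125/3] y:[35,119/3] z:[104/3,37] -> hit [35,37], descend [6, 8]
    N6 x:[103/3,107/3] y:[113/3,119/3] z:[110/3,37] -> miss, prune
    N8 x:[41,125/3] y:[35,110/3] z:[104/3,36] -> miss, prune
  N4 x:[98/3,35] y:[104/3,38] z:[106/3,121/3] -> miss, prune
  N9 x:[29,106/3] y:[86/3,35] z:[95/3,110/3] -> hit [95/3,35], descend [5, 7]
    N5 x:[29,89/3] y:[86/3,30] z:[95/3,32] -> miss, prune
    N7 x:[103/3,106/3] y:[104/3,35] z:[104/3,110/3] -> hit [104/3,35] leaf, test {P3@t=104/3}
  N10 x:[113/3,42] y:[85/3,107/3] z:[34,38] -> miss, prune

order=[0, 1, 6, 8, 4, 9, 5, 7, 10]  |boxes|=9  |leaves|=1  hit=P3

== RESULT ==
9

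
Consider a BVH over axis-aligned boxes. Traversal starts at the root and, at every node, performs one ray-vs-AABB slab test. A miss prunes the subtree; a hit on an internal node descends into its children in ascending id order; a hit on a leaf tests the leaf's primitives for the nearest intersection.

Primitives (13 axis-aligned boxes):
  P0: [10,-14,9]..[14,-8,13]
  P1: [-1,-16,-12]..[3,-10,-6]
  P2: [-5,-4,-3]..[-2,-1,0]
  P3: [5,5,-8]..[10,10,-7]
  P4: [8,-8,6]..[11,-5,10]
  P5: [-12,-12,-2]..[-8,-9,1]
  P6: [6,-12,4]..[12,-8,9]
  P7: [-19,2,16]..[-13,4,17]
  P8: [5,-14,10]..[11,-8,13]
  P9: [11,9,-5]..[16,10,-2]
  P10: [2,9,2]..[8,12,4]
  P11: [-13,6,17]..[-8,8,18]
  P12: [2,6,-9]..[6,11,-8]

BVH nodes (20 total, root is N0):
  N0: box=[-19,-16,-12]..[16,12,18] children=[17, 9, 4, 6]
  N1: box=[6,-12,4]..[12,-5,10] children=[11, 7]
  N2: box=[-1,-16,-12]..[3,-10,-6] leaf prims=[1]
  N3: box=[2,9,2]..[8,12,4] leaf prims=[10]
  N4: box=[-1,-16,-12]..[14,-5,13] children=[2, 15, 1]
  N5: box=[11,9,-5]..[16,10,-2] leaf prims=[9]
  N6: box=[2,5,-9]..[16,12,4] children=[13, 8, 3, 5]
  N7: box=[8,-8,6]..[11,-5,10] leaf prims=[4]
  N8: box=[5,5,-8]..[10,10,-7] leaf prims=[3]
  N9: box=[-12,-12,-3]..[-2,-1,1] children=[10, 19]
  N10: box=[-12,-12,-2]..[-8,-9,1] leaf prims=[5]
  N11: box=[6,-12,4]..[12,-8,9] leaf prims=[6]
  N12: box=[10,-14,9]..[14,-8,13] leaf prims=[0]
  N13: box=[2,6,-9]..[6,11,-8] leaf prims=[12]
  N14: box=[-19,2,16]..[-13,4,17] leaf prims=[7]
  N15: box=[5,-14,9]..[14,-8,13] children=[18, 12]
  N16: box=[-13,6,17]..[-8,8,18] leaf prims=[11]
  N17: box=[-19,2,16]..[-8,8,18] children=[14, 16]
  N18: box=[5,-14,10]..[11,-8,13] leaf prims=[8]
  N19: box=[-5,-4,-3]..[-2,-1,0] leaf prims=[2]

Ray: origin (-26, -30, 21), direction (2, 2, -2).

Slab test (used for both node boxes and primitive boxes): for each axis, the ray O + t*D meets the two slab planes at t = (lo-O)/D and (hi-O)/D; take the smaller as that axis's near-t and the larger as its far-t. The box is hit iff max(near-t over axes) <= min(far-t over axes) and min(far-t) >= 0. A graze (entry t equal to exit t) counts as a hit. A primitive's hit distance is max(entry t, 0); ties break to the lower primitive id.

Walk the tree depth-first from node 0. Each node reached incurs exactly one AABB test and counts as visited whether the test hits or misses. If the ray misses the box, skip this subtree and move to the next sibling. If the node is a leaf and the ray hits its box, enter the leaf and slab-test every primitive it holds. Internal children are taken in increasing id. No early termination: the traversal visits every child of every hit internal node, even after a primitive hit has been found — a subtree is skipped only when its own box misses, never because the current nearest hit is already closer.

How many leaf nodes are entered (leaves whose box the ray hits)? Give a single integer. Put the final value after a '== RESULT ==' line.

Traverse from the root:
N0 x:[7/2,21] y:[7,21] z:[3/2,33/2] -> hit [7,33/2], descend [4, 6, 9, 17]
  N4 x:[25/2,20] y:[7,25/2] z:[4,33/2] -> hit [25/2,25/2], descend [1, 2, 15]
    N1 x:[16,19] y:[9,25/2] z:[11/2,17/2] -> miss, prune
    N2 x:[25/2,29/2] y:[7,10] z:[27/2,33/2] -> miss, prune
    N15 x:[31/2,20] y:[8,11] z:[4,6] -> miss, prune
  N6 x:[14,21] y:[35/2,21] z:[17/2,15] -> miss, prune
  N9 x:[7,12] y:[9,29/2] z:[10,12] -> hit [10,12], descend [10, 19]
    N10 x:[7,9] y:[9,21/2] z:[10,23/2] -> miss, prune
    N19 x:[21/2,12] y:[13,29/2] z:[21/2,12] -> miss, prune
  N17 x:[7/2,9] y:[16,19] z:[3/2,5/2] -> miss, prune

order=[0, 4, 1, 2, 15, 6, 9, 10, 19, 17]  |boxes|=10  |leaves|=0  hit=miss

== RESULT ==
0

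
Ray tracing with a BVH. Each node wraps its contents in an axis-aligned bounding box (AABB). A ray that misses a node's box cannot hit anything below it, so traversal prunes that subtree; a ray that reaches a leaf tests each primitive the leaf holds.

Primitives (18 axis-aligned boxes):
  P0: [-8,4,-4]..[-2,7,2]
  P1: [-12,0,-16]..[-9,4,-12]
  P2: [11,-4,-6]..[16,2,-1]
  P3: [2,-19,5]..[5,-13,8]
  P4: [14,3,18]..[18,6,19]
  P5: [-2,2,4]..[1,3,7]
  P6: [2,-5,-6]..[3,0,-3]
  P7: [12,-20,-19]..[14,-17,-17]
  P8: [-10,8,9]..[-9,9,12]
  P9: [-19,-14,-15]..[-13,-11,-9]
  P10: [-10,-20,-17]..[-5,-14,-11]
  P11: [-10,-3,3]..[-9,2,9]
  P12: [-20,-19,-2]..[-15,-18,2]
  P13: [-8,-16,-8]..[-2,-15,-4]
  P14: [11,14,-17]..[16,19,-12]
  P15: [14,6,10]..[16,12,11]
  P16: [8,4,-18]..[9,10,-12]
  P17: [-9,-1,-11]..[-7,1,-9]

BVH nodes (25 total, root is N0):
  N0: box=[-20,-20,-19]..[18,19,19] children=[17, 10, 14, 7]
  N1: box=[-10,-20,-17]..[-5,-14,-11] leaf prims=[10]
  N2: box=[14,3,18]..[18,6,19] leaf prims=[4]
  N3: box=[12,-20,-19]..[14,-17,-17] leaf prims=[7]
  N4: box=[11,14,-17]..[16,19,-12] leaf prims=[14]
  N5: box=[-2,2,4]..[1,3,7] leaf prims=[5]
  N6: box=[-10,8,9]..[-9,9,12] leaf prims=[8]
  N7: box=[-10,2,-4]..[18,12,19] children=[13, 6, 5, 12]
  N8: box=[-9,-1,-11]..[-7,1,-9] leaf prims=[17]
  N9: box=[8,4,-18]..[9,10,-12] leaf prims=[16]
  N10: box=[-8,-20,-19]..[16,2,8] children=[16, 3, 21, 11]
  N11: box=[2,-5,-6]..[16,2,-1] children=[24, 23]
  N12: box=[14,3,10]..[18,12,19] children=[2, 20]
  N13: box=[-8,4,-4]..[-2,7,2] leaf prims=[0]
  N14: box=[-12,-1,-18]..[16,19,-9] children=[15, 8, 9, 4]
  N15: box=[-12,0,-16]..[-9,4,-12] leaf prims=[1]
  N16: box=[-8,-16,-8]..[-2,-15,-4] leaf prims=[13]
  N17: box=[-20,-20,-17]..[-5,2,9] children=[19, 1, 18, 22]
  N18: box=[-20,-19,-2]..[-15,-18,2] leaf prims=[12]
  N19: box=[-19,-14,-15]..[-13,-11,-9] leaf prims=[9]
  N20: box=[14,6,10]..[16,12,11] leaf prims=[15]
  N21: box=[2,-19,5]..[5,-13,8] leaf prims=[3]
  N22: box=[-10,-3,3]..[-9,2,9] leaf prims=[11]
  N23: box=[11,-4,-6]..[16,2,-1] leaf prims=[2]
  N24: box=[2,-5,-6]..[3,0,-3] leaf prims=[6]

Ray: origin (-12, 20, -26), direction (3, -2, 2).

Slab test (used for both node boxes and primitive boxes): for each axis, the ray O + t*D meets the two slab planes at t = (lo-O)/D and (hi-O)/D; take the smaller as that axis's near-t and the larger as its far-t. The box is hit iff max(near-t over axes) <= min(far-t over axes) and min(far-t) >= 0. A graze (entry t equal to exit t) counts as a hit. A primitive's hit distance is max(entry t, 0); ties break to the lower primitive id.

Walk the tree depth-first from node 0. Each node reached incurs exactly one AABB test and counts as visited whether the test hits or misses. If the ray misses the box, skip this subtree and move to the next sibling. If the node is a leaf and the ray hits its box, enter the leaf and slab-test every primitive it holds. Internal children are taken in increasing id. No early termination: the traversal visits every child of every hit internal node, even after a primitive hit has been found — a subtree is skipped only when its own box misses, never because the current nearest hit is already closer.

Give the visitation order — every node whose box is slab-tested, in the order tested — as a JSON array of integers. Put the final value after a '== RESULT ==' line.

Walk:
N0 x:[-8/3,10] y:[1/2,20] z:[7/2,45/2] -> hit [7/2,10], descend [7, 10, 14, 17]
  N7 x:[2/3,10] y:[4,9] z:[11,45/2] -> miss, prune
  N10 x:[4/3,28/3] y:[9,20] z:[7/2,17] -> hit [9,28/3], descend [3, 11, 16, 21]
    N3 x:[8,26/3] y:[37/2,20] z:[7/2,9/2] -> miss, prune
    N11 x:[14/3,28/3] y:[9,25/2] z:[10,25/2] -> miss, prune
    N16 x:[4/3,10/3] y:[35/2,18] z:[9,11] -> miss, prune
    N21 x:[14/3,17/3] y:[33/2,39/2] z:[31/2,17] -> miss, prune
  N14 x:[0,28/3] y:[1/2,21/2] z:[4,17/2] -> hit [4,17/2], descend [4, 8, 9, 15]
    N4 x:[23/3,28/3] y:[1/2,3] z:[9/2,7] -> miss, prune
    N8 x:[1,5/3] y:[19/2,21/2] z:[15/2,17/2] -> miss, prune
    N9 x:[20/3,7] y:[5,8] z:[4,7] -> hit [20/3,7] leaf, test {P16@t=20/3}
    N15 x:[0,1] y:[8,10] z:[5,7] -> miss, prune
  N17 x:[-8/3,7/3] y:[9,20] z:[9/2,35/2] -> miss, prune

Summary -> nodes [0, 7, 10, 3, 11, 16, 21, 14, 4, 8, 9, 15, 17]; box-tests=13; leaf-entries=1; first=P16

== RESULT ==
[0, 7, 10, 3, 11, 16, 21, 14, 4, 8, 9, 15, 17]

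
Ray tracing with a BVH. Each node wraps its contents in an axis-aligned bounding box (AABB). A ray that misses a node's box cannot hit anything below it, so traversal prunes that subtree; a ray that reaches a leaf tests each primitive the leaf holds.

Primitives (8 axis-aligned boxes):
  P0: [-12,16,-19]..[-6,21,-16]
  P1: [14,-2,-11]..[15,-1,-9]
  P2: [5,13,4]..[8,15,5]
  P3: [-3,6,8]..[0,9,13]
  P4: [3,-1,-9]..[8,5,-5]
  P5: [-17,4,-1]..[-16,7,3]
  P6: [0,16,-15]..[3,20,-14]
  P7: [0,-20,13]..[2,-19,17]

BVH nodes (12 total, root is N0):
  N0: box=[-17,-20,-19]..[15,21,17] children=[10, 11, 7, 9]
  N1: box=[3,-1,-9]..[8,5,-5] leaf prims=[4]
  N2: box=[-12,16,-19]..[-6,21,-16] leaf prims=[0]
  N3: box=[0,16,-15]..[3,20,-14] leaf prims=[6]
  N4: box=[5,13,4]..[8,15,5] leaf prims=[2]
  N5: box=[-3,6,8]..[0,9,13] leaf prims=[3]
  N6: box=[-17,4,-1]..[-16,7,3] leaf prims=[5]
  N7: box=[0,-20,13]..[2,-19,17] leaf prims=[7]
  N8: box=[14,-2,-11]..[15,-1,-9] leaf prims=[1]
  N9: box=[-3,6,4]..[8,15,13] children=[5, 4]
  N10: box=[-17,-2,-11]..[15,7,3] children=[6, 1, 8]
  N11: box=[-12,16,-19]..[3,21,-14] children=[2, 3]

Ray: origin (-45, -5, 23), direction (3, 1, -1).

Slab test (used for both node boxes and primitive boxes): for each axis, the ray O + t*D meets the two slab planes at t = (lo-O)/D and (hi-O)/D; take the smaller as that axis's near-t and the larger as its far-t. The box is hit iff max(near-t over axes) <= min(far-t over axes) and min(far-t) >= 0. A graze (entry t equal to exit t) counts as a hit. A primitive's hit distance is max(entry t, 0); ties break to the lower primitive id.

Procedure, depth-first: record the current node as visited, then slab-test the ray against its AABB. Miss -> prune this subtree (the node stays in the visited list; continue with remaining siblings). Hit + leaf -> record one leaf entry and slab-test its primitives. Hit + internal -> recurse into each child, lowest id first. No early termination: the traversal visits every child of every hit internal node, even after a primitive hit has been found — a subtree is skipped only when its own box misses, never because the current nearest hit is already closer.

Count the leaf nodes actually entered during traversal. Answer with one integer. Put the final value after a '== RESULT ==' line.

Traverse from the root:
N0 x:[28/3,20] y:[-15,26] z:[6,42] -> hit [28/3,20], descend [7, 9, 10, 11]
  N7 x:[15,47/3] y:[-15,-14] z:[6,10] -> miss, prune
  N9 x:[14,53/3] y:[11,20] z:[10,19] -> hit [14,53/3], descend [4, 5]
    N4 x:[50/3,53/3] y:[18,20] z:[18,19] -> miss, prune
    N5 x:[14,15] y:[11,14] z:[10,15] -> hit [14,14] leaf, test {P3@t=14}
  N10 x:[28/3,20] y:[3,12] z:[20,34] -> miss, prune
  N11 x:[11,16] y:[21,26] z:[37,42] -> miss, prune

Summary -> nodes [0, 7, 9, 4, 5, 10, 11]; box-tests=7; leaf-entries=1; first=P3

== RESULT ==
1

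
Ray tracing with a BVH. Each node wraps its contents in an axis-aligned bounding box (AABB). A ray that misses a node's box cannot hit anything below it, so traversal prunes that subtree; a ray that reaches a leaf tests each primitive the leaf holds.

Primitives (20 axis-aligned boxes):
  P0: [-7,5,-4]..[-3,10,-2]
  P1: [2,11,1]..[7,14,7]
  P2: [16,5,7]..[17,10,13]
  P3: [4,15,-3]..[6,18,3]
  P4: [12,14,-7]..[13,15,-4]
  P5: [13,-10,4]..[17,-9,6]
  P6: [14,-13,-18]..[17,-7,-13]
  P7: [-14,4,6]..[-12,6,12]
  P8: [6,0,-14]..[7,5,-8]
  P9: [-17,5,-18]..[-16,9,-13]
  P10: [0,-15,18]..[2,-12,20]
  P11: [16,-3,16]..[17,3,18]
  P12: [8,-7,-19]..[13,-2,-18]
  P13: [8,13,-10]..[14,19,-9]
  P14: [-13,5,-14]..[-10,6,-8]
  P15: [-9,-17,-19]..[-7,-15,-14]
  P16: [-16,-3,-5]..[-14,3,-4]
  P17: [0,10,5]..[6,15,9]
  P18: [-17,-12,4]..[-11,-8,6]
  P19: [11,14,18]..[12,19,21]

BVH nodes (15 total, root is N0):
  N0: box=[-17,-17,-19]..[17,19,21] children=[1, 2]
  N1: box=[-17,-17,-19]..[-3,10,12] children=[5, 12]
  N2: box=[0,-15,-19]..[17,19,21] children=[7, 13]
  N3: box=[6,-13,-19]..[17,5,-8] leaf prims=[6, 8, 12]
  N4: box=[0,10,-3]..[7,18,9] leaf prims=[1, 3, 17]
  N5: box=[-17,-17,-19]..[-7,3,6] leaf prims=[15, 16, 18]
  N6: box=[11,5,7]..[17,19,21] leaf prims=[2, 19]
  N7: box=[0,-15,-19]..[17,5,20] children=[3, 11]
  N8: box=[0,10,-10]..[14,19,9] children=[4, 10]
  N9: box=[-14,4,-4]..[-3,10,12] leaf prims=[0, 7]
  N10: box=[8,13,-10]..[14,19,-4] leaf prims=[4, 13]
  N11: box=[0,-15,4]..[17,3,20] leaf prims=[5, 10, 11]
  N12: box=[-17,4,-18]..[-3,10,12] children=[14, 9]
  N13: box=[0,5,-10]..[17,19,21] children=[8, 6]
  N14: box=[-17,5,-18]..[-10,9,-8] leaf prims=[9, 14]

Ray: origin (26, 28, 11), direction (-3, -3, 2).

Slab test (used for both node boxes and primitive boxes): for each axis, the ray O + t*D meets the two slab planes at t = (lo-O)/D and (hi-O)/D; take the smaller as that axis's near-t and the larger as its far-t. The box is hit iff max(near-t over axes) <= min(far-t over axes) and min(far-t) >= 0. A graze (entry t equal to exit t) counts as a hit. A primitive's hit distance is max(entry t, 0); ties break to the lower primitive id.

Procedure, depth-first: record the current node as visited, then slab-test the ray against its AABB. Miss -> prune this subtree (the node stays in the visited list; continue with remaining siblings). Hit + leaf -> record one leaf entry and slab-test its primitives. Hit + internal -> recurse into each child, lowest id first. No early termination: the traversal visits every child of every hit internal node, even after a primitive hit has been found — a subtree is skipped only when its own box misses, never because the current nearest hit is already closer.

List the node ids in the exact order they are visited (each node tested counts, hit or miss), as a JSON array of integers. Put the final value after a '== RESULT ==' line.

Traverse from the root:
N0 x:[3,43/3] y:[3,15] z:[-15,5] -> hit [3,5], descend [1, 2]
  N1 x:[29/3,43/3] y:[6,15] z:[-15,1/2] -> miss, prune
  N2 x:[3,26/3] y:[3,43/3] z:[-15,5] -> hit [3,5], descend [7, 13]
    N7 x:[3,26/3] y:[23/3,43/3] z:[-15,9/2] -> miss, prune
    N13 x:[3,26/3] y:[3,23/3] z:[-21/2,5] -> hit [3,5], descend [6, 8]
      N6 x:[3,5] y:[3,23/3] z:[-2,5] -> hit [3,5] leaf, test {P2(miss), P19@t=14/3}
      N8 x:[4,26/3] y:[3,6] z:[-21/2,-1] -> miss, prune

Visited [0, 1, 2, 7, 13, 6, 8]. Tests: 7 box, 1 leaf. Nearest: P19.

== RESULT ==
[0, 1, 2, 7, 13, 6, 8]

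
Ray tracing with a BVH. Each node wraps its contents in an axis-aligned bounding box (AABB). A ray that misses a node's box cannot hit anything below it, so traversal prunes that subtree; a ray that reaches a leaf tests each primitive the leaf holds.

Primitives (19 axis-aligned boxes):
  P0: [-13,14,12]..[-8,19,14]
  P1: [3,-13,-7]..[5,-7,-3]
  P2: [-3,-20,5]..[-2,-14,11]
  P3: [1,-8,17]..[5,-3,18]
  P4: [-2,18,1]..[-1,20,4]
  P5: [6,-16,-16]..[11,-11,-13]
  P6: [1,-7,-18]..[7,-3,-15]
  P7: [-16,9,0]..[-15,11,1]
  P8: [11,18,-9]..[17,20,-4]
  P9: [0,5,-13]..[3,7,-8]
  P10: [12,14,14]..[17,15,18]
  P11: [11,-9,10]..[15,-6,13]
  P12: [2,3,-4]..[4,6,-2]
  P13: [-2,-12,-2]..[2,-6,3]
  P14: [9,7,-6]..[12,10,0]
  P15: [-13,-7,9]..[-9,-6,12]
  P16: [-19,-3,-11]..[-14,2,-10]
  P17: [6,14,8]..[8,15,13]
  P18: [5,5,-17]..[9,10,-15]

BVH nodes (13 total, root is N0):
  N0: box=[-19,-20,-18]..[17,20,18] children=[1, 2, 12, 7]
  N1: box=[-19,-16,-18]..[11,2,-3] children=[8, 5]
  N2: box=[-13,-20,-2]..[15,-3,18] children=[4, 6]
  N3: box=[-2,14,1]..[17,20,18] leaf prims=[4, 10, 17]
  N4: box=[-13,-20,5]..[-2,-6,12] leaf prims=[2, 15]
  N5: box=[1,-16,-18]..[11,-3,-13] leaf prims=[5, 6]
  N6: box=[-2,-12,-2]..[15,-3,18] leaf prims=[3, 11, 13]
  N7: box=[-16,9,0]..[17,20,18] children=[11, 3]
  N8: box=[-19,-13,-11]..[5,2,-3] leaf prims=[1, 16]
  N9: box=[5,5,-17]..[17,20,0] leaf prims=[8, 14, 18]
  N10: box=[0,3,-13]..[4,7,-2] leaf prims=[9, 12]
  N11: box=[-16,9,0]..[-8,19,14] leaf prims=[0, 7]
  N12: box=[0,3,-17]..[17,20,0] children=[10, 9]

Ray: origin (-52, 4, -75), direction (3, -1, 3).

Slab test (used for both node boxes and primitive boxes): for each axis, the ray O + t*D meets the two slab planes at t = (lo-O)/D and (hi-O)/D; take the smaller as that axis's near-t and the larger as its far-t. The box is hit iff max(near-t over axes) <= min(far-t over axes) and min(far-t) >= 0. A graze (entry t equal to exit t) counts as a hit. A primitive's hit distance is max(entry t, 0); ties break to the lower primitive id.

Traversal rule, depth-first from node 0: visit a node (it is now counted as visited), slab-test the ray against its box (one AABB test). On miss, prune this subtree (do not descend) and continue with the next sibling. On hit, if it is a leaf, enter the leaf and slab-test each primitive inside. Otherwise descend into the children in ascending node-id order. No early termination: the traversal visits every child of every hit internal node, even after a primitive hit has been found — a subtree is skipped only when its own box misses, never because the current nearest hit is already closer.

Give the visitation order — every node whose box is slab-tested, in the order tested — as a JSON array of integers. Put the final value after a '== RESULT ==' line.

Trace the traversal:
N0 x:[11,23] y:[-16,24] z:[19,31] -> hit [19,23], descend [1, 2, 7, 12]
  N1 x:[11,21] y:[2,20] z:[19,24] -> hit [19,20], descend [5, 8]
    N5 x:[53/3,21] y:[7,20] z:[19,62/3] -> hit [19,20] leaf, test {P5@t=59/3, P6(miss)}
    N8 x:[11,19] y:[2,17] z:[64/3,24] -> miss, prune
  N2 x:[13,67/3] y:[7,24] z:[73/3,31] -> miss, prune
  N7 x:[12,23] y:[-16,-5] z:[25,31] -> miss, prune
  N12 x:[52/3,23] y:[-16,1] z:[58/3,25] -> miss, prune

order=[0, 1, 5, 8, 2, 7, 12]  |boxes|=7  |leaves|=1  hit=P5

== RESULT ==
[0, 1, 5, 8, 2, 7, 12]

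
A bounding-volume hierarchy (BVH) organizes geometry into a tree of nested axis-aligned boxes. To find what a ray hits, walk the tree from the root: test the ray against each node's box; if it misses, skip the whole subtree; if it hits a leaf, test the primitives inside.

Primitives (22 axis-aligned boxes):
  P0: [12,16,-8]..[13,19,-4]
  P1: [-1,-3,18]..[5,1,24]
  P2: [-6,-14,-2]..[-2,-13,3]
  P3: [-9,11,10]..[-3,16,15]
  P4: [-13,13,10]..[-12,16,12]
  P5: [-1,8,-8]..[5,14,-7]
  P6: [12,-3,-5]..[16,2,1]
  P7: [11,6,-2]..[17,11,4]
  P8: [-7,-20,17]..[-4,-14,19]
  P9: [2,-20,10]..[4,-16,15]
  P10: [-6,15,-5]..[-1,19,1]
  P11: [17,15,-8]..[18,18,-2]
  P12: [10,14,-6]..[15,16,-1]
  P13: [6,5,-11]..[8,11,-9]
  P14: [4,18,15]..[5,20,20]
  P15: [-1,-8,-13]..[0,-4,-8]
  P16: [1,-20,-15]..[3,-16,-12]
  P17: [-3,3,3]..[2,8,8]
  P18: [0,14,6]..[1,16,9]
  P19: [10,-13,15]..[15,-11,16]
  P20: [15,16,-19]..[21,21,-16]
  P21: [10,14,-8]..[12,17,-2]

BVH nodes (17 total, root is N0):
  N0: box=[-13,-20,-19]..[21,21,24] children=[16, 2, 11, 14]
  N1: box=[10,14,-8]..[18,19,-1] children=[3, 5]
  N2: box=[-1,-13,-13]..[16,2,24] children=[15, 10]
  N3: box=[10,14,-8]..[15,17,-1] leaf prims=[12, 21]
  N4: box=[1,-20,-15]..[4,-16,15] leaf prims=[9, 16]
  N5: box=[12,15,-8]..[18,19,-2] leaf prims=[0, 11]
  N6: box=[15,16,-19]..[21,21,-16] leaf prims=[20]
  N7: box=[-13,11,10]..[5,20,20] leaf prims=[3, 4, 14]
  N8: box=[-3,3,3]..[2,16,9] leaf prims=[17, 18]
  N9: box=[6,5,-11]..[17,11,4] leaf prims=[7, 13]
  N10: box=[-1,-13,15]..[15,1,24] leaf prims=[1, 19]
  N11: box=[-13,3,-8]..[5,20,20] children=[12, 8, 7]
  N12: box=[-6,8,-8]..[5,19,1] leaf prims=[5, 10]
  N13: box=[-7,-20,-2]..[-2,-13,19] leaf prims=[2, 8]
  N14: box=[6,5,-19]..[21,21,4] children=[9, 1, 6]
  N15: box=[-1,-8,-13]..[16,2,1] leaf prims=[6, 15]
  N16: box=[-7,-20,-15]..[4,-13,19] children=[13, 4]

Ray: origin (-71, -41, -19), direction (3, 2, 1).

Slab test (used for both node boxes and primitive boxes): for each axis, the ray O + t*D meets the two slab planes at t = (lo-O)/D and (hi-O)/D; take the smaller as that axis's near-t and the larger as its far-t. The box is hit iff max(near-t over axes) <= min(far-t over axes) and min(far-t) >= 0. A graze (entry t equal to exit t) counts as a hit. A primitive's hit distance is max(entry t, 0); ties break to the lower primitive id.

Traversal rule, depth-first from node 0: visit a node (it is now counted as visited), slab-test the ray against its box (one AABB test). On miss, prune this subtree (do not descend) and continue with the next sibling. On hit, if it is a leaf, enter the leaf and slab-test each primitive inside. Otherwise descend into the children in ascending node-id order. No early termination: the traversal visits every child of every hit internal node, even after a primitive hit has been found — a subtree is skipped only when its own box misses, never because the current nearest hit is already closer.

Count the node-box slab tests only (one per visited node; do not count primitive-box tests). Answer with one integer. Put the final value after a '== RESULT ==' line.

Trace the traversal:
N0 x:[58/3,92/3] y:[21/2,31] z:[0,43] -> hit [58/3,92/3], descend [2, 11, 14, 16]
  N2 x:[70/3,29] y:[14,43/2] z:[6,43] -> miss, prune
  N11 x:[58/3,76/3] y:[22,61/2] z:[11,39] -> hit [22,76/3], descend [7, 8, 12]
    N7 x:[58/3,76/3] y:[26,61/2] z:[29,39] -> miss, prune
    N8 x:[68/3,73/3] y:[22,57/2] z:[22,28] -> hit [68/3,73/3] leaf, test {P17@t=68/3, P18(miss)}
    N12 x:[65/3,76/3] y:[49/2,30] z:[11,20] -> miss, prune
  N14 x:[77/3,92/3] y:[23,31] z:[0,23] -> miss, prune
  N16 x:[64/3,25] y:[21/2,14] z:[4,38] -> miss, prune

8 AABB tests over nodes [0, 2, 11, 7, 8, 12, 14, 16]; 1 leaf entered; closest P17.

== RESULT ==
8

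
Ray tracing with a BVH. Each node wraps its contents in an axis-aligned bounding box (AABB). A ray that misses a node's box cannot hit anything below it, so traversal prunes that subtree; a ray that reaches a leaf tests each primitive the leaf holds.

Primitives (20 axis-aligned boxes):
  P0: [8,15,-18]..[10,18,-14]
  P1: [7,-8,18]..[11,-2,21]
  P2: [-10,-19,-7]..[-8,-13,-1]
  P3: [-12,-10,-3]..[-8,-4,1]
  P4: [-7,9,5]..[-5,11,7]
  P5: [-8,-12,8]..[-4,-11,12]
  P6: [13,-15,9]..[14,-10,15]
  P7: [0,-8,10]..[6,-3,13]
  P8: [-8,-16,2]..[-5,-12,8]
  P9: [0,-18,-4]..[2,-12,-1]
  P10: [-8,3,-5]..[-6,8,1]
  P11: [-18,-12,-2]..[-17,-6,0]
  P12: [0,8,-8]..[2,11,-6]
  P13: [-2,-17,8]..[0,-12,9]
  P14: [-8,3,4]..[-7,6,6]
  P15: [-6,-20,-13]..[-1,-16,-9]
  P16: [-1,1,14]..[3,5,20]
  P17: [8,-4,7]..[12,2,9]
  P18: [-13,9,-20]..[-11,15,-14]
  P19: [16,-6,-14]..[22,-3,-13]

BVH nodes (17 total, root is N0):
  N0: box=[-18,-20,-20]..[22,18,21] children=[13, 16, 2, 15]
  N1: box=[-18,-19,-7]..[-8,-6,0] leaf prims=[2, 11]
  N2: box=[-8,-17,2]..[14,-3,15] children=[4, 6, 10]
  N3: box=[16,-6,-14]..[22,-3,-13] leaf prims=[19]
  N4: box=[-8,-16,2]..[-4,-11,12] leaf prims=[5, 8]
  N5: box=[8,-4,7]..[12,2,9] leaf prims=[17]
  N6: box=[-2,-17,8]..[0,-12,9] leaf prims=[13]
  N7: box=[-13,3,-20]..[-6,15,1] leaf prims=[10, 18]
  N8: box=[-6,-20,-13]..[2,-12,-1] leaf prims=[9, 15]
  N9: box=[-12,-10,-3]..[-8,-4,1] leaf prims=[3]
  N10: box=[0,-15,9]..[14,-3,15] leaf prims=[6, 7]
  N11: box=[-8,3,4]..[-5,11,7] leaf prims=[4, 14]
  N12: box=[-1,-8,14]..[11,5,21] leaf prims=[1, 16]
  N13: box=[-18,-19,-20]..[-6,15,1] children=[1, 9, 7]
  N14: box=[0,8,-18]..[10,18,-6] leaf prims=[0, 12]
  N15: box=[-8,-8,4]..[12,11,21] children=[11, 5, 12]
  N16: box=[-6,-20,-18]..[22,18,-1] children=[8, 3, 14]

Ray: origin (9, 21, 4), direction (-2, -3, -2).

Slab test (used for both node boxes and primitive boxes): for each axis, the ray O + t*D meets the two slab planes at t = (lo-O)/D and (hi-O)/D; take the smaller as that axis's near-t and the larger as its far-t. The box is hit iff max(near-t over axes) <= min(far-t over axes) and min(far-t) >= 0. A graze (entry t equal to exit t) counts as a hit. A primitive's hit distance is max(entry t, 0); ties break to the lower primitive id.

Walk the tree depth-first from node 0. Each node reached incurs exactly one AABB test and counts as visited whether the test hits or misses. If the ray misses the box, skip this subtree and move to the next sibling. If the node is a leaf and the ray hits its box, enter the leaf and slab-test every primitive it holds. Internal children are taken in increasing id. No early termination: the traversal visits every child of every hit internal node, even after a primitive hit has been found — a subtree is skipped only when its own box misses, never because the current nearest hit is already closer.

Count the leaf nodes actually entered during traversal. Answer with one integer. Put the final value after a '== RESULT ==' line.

Walk:
N0 x:[-13/2,27/2] y:[1,41/3] z:[-17/2,12] -> hit [1,12], descend [2, 13, 15, 16]
  N2 x:[-5/2,17/2] y:[8,38/3] z:[-11/2,1] -> miss, prune
  N13 x:[15/2,27/2] y:[2,40/3] z:[3/2,12] -> hit [15/2,12], descend [1, 7, 9]
    N1 x:[17/2,27/2] y:[9,40/3] z:[2,11/2] -> miss, prune
    N7 x:[15/2,11] y:[2,6] z:[3/2,12] -> miss, prune
    N9 x:[17/2,21/2] y:[25/3,31/3] z:[3/2,7/2] -> miss, prune
  N15 x:[-3/2,17/2] y:[10/3,29/3] z:[-17/2,0] -> miss, prune
  N16 x:[-13/2,15/2] y:[1,41/3] z:[5/2,11] -> hit [5/2,15/2], descend [3, 8, 14]
    N3 x:[-13/2,-7/2] y:[8,9] z:[17/2,9] -> miss, prune
    N8 x:[7/2,15/2] y:[11,41/3] z:[5/2,17/2] -> miss, prune
    N14 x:[-1/2,9/2] y:[1,13/3] z:[5,11] -> miss, prune

order=[0, 2, 13, 1, 7, 9, 15, 16, 3, 8, 14]  |boxes|=11  |leaves|=0  hit=miss

== RESULT ==
0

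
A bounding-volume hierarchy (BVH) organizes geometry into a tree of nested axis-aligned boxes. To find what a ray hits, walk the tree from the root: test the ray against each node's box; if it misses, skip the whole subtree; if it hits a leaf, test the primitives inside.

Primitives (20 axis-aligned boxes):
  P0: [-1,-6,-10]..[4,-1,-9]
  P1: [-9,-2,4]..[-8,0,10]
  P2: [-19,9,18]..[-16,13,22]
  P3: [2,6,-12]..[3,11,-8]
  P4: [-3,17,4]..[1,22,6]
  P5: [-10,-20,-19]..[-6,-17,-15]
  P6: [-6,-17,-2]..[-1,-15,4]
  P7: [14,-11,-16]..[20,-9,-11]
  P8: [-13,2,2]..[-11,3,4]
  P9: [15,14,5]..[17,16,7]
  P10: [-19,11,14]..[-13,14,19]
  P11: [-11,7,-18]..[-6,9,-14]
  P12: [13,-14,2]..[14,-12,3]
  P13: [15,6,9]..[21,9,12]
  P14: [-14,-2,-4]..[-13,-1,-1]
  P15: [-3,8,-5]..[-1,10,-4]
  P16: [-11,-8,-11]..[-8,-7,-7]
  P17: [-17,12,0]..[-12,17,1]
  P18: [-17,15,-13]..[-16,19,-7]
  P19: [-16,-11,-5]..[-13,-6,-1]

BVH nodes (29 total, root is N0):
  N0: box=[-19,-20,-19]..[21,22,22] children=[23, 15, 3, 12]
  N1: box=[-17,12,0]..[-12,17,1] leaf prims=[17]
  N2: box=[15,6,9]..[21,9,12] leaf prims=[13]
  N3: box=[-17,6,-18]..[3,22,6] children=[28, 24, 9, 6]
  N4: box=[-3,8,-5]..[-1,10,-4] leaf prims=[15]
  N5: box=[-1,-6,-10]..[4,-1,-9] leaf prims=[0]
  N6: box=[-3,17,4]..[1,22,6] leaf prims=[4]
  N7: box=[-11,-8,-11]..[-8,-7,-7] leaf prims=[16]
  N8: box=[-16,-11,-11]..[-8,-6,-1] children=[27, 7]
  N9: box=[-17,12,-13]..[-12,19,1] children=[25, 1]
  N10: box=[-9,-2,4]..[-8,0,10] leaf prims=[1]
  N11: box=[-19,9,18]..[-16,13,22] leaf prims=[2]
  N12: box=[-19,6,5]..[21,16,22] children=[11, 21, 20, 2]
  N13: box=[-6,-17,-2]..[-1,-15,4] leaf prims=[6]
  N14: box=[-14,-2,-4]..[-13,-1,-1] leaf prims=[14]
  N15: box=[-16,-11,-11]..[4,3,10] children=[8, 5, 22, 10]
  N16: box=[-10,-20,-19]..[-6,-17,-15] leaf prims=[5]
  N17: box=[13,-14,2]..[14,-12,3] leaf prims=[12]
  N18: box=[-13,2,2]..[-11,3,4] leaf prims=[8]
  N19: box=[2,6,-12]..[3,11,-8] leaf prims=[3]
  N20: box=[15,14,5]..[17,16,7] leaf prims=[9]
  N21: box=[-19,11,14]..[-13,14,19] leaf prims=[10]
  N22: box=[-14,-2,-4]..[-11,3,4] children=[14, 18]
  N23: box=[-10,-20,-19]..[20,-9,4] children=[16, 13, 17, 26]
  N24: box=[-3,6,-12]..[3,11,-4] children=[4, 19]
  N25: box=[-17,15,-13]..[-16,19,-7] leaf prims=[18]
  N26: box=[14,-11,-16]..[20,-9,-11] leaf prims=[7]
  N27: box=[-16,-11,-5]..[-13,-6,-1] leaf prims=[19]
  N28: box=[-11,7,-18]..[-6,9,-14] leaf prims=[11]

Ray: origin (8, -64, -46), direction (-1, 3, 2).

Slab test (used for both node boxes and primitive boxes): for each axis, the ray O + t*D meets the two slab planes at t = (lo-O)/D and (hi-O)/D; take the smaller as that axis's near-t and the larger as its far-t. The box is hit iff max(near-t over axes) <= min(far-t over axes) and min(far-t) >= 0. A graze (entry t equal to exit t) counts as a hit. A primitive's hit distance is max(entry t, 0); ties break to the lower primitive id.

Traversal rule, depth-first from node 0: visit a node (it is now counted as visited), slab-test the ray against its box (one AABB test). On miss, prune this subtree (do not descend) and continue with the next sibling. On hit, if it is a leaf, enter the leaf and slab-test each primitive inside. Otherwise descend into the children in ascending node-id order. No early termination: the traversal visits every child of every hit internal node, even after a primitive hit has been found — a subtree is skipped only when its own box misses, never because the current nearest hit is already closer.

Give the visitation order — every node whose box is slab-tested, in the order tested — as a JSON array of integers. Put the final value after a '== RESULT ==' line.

Trace the traversal:
N0 x:[-13,27] y:[44/3,86/3] z:[27/2,34] -> hit [44/3,27], descend [3, 12, 15, 23]
  N3 x:[5,25] y:[70/3,86/3] z:[14,26] -> hit [70/3,25], descend [6, 9, 24, 28]
    N6 x:[7,11] y:[27,86/3] z:[25,26] -> miss, prune
    N9 x:[20,25] y:[76/3,83/3] z:[33/2,47/2] -> miss, prune
    N24 x:[5,11] y:[70/3,25] z:[17,21] -> miss, prune
    N28 x:[14,19] y:[71/3,73/3] z:[14,16] -> miss, prune
  N12 x:[-13,27] y:[70/3,80/3] z:[51/2,34] -> hit [51/2,80/3], descend [2, 11, 20, 21]
    N2 x:[-13,-7] y:[70/3,73/3] z:[55/2,29] -> miss, prune
    N11 x:[24,27] y:[73/3,77/3] z:[32,34] -> miss, prune
    N20 x:[-9,-7] y:[26,80/3] z:[51/2,53/2] -> miss, prune
    N21 x:[21,27] y:[25,26] z:[30,65/2] -> miss, prune
  N15 x:[4,24] y:[53/3,67/3] z:[35/2,28] -> hit [53/3,67/3], descend [5, 8, 10, 22]
    N5 x:[4,9] y:[58/3,21] z:[18,37/2] -> miss, prune
    N8 x:[16,24] y:[53/3,58/3] z:[35/2,45/2] -> hit [53/3,58/3], descend [7, 27]
      N7 x:[16,19] y:[56/3,19] z:[35/2,39/2] -> hit [56/3,19] leaf, test {P16@t=56/3}
      N27 x:[21,24] y:[53/3,58/3] z:[41/2,45/2] -> miss, prune
    N10 x:[16,17] y:[62/3,64/3] z:[25,28] -> miss, prune
    N22 x:[19,22] y:[62/3,67/3] z:[21,25] -> hit [21,22], descend [14, 18]
      N14 x:[21,22] y:[62/3,21] z:[21,45/2] -> hit [21,21] leaf, test {P14@t=21}
      N18 x:[19,21] y:[22,67/3] z:[24,25] -> miss, prune
  N23 x:[-12,18] y:[44/3,55/3] z:[27/2,25] -> hit [44/3,18], descend [13, 16, 17, 26]
    N13 x:[9,14] y:[47/3,49/3] z:[22,25] -> miss, prune
    N16 x:[14,18] y:[44/3,47/3] z:[27/2,31/2] -> hit [44/3,31/2] leaf, test {P5@t=44/3}
    N17 x:[-6,-5] y:[50/3,52/3] z:[24,49/2] -> miss, prune
    N26 x:[-12,-6] y:[53/3,55/3] z:[15,35/2] -> miss, prune

Summary -> nodes [0, 3, 6, 9, 24, 28, 12, 2, 11, 20, 21, 15, 5, 8, 7, 27, 10, 22, 14, 18, 23, 13, 16, 17, 26]; box-tests=25; leaf-entries=3; first=P5

== RESULT ==
[0, 3, 6, 9, 24, 28, 12, 2, 11, 20, 21, 15, 5, 8, 7, 27, 10, 22, 14, 18, 23, 13, 16, 17, 26]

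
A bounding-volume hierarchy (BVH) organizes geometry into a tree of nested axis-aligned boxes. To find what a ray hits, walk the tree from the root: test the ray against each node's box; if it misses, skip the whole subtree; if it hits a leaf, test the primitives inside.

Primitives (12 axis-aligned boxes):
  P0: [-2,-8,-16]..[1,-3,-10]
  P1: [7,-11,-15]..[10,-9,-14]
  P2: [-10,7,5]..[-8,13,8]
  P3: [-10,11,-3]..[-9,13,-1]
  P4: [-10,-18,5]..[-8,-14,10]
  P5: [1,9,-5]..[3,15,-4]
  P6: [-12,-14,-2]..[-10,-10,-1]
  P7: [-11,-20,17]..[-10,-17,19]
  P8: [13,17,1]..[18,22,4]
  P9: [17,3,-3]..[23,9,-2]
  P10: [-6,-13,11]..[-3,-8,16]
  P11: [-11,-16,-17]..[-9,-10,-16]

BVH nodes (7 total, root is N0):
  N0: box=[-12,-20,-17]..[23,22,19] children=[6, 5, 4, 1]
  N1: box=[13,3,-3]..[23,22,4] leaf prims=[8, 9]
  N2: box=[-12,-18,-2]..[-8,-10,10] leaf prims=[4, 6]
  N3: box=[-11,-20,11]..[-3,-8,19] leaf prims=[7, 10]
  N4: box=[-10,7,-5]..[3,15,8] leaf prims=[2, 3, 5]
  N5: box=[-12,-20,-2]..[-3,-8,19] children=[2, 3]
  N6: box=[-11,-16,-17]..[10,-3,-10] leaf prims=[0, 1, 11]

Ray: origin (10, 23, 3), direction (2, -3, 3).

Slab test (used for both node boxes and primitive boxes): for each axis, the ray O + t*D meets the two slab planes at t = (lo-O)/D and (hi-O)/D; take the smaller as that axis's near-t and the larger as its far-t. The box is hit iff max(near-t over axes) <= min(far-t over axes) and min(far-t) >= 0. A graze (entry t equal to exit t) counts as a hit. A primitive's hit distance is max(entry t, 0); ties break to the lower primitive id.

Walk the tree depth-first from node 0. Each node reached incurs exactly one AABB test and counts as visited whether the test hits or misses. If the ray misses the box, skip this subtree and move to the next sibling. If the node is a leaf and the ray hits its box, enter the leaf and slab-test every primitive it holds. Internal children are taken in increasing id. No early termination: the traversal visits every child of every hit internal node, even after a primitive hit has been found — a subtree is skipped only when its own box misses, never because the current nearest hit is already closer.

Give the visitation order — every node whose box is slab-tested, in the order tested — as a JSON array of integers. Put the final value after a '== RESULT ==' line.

Walk:
N0 x:[-11,13/2] y:[1/3,43/3] z:[-20/3,16/3] -> hit [1/3,16/3], descend [1, 4, 5, 6]
  N1 x:[3/2,13/2] y:[1/3,20/3] z:[-2,1/3] -> miss, prune
  N4 x:[-10,-7/2] y:[8/3,16/3] z:[-8/3,5/3] -> miss, prune
  N5 x:[-11,-13/2] y:[31/3,43/3] z:[-5/3,16/3] -> miss, prune
  N6 x:[-21/2,0] y:[26/3,13] z:[-20/3,-13/3] -> miss, prune

Summary -> nodes [0, 1, 4, 5, 6]; box-tests=5; leaf-entries=0; first=miss

== RESULT ==
[0, 1, 4, 5, 6]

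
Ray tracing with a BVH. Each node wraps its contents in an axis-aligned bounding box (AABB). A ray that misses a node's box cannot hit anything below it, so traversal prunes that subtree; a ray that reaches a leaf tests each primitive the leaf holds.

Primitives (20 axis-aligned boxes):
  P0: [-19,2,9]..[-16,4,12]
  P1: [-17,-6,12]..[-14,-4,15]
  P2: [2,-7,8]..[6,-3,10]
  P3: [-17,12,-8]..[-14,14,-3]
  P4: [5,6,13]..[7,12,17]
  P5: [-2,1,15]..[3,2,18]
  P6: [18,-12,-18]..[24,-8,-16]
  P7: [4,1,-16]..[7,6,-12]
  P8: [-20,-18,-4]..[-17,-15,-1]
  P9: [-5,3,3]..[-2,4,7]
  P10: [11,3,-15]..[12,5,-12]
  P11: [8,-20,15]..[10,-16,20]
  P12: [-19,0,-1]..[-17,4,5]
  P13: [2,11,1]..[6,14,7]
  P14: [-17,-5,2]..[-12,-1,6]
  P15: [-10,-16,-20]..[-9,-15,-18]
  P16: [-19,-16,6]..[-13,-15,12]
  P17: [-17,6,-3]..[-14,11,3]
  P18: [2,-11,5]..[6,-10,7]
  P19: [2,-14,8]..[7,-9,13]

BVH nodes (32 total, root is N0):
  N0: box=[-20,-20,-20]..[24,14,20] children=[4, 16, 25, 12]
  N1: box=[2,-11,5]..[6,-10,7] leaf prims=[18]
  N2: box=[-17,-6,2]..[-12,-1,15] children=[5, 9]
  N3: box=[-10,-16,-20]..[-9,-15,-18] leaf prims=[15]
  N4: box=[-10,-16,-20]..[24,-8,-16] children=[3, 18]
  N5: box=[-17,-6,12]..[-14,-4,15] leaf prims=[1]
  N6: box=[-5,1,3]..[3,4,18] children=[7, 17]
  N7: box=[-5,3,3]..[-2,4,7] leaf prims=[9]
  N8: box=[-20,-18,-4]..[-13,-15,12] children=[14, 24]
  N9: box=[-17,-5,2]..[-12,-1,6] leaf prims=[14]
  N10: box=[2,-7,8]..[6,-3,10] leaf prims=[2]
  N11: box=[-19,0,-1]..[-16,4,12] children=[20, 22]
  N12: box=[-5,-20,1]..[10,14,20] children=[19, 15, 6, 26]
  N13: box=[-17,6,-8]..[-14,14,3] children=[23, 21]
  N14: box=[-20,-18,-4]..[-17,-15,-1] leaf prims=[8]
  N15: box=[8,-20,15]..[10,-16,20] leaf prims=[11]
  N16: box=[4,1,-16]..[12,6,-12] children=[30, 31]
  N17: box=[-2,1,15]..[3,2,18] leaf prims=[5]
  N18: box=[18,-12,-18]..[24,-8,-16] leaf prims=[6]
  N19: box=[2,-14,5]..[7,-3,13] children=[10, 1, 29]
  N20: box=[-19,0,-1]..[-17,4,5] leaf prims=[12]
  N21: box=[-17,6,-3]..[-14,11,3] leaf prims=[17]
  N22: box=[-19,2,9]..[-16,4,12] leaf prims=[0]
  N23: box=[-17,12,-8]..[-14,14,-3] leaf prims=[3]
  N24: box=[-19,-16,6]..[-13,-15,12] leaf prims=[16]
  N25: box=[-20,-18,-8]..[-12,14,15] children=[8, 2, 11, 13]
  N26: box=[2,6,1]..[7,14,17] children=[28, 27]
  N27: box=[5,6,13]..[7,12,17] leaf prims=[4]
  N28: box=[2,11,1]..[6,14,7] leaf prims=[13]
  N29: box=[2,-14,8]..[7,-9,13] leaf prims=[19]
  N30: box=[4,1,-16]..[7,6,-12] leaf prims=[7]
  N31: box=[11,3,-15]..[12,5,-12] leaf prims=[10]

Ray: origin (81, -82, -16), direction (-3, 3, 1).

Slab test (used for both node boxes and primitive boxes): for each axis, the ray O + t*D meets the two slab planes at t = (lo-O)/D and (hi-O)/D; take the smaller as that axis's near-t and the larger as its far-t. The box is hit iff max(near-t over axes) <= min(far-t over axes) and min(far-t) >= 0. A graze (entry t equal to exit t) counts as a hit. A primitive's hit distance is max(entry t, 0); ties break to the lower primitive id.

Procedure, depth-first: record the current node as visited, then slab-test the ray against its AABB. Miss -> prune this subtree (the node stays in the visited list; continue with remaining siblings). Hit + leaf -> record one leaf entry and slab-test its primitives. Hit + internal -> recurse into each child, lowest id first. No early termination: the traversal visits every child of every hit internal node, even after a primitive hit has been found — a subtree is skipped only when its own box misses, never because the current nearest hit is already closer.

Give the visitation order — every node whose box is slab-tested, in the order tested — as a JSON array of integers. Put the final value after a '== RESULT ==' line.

Walk:
N0 x:[19,101/3] y:[62/3,32] z:[-4,36] -> hit [62/3,32], descend [4, 12, 16, 25]
  N4 x:[19,91/3] y:[22,74/3] z:[-4,0] -> miss, prune
  N12 x:[71/3,86/3] y:[62/3,32] z:[17,36] -> hit [71/3,86/3], descend [6, 15, 19, 26]
    N6 x:[26,86/3] y:[83/3,86/3] z:[19,34] -> hit [83/3,86/3], descend [7, 17]
      N7 x:[83/3,86/3] y:[85/3,86/3] z:[19,23] -> miss, prune
      N17 x:[26,83/3] y:[83/3,28] z:[31,34] -> miss, prune
    N15 x:[71/3,73/3] y:[62/3,22] z:[31,36] -> miss, prune
    N19 x:[74/3,79/3] y:[68/3,79/3] z:[21,29] -> hit [74/3,79/3], descend [1, 10, 29]
      N1 x:[25,79/3] y:[71/3,24] z:[21,23] -> miss, prune
      N10 x:[25,79/3] y:[25,79/3] z:[24,26] -> hit [25,26] leaf, test {P2@t=25}
      N29 x:[74/3,79/3] y:[68/3,73/3] z:[24,29] -> miss, prune
    N26 x:[74/3,79/3] y:[88/3,32] z:[17,33] -> miss, prune
  N16 x:[23,77/3] y:[83/3,88/3] z:[0,4] -> miss, prune
  N25 x:[31,101/3] y:[64/3,32] z:[8,31] -> hit [31,31], descend [2, 8, 11, 13]
    N2 x:[31,98/3] y:[76/3,27] z:[18,31] -> miss, prune
    N8 x:[94/3,101/3] y:[64/3,67/3] z:[12,28] -> miss, prune
    N11 x:[97/3,100/3] y:[82/3,86/3] z:[15,28] -> miss, prune
    N13 x:[95/3,98/3] y:[88/3,32] z:[8,19] -> miss, prune

Visited [0, 4, 12, 6, 7, 17, 15, 19, 1, 10, 29, 26, 16, 25, 2, 8, 11, 13]. Tests: 18 box, 1 leaf. Nearest: P2.

== RESULT ==
[0, 4, 12, 6, 7, 17, 15, 19, 1, 10, 29, 26, 16, 25, 2, 8, 11, 13]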